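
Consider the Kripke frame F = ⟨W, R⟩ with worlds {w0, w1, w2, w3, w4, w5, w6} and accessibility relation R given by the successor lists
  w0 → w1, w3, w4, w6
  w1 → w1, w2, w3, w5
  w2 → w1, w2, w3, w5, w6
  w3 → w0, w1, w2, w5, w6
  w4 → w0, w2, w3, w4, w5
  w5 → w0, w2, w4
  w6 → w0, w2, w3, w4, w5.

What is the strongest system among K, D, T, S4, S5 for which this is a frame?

D

Serial (axiom D): yes — every world has a successor (e.g. w0 R w1).
Reflexive (axiom T): no — w0 is not related to itself.
Transitive (axiom 4): no — w0 R w1 and w1 R w2, but not w0 R w2.
Euclidean (axiom 5): no — w0 R w1 and w0 R w4, but not w1 R w4.
So F validates K, D; T would additionally require R to be reflexive. The strongest is D.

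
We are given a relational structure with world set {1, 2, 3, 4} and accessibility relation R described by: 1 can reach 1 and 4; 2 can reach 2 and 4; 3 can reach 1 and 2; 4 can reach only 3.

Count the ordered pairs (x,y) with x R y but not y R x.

5

Enumerating: (1,4), (2,4), (3,1), (3,2), (4,3).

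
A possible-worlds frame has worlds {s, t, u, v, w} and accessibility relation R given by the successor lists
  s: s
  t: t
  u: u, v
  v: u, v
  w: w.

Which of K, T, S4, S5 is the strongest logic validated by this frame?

Reflexive (axiom T): yes — every world is R-related to itself.
Transitive (axiom 4): yes — every two-step R-path is closed by a direct edge.
Euclidean (axiom 5): yes — any two successors of a common world are R-related.
So F validates K, T, S4, S5. The strongest is S5.

S5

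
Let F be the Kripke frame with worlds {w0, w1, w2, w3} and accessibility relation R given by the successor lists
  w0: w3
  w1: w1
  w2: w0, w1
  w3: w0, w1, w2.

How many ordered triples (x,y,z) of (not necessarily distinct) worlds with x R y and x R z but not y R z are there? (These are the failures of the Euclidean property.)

Enumerating: (w0,w3,w3), (w2,w0,w0), (w2,w0,w1), (w2,w1,w0), (w3,w0,w0), (w3,w0,w1), (w3,w0,w2), (w3,w1,w0), (w3,w1,w2), (w3,w2,w2).

10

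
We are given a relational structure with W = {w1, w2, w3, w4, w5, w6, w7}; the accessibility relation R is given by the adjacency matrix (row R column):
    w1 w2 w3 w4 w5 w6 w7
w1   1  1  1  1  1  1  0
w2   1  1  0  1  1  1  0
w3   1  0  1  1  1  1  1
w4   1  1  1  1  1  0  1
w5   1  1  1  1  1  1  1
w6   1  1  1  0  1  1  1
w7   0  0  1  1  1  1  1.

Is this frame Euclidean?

Euclidean: no — w1 R w2 and w1 R w3, but not w2 R w3.

No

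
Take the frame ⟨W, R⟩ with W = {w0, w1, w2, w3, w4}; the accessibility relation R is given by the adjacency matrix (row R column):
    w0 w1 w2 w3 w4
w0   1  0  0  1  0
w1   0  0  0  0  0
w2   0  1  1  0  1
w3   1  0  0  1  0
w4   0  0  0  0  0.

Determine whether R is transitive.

Transitive: yes — every two-step R-path is closed by a direct edge.

Yes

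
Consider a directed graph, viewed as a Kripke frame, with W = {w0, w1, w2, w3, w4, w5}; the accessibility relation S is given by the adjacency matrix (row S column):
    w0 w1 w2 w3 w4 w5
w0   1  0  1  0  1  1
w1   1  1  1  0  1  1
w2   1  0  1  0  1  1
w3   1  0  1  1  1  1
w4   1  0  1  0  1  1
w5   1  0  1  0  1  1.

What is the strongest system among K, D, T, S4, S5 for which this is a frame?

S4

Serial (axiom D): yes — every world has a successor (e.g. w0 S w0).
Reflexive (axiom T): yes — every world is S-related to itself.
Transitive (axiom 4): yes — every two-step S-path is closed by a direct edge.
Euclidean (axiom 5): no — w1 S w0 and w1 S w1, but not w0 S w1.
So F validates K, D, T, S4; S5 would additionally require S to be Euclidean. The strongest is S4.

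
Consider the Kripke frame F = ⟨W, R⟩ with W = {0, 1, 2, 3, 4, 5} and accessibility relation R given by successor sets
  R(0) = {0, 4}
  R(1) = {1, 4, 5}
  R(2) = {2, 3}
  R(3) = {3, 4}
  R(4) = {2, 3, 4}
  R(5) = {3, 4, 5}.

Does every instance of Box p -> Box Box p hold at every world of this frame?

No

Axiom 4 corresponds to the accessibility relation being transitive.
Transitive: no — 0 R 4 and 4 R 2, but not 0 R 2.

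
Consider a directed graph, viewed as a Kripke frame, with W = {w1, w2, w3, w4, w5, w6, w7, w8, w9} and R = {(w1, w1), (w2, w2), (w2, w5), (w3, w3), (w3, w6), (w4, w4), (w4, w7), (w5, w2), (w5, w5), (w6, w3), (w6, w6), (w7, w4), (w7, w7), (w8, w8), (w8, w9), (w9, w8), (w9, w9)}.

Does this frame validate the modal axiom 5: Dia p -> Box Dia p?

By correspondence theory, 5 is valid on a frame iff R is Euclidean.
Euclidean: yes — any two successors of a common world are R-related.

Yes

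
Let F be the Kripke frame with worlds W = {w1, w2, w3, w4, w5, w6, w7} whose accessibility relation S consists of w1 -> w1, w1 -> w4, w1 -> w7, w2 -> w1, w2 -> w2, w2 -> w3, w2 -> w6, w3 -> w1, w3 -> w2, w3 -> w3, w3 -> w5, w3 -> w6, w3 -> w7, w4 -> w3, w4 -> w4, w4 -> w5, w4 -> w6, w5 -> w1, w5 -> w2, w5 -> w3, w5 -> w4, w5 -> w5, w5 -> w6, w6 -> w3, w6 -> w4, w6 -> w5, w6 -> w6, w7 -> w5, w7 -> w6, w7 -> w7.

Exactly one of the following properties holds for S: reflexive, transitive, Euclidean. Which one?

reflexive

Reflexive: yes — every world is S-related to itself.
Transitive: no — w1 S w4 and w4 S w3, but not w1 S w3.
Euclidean: no — w1 S w4 and w1 S w7, but not w4 S w7.
Only reflexive holds.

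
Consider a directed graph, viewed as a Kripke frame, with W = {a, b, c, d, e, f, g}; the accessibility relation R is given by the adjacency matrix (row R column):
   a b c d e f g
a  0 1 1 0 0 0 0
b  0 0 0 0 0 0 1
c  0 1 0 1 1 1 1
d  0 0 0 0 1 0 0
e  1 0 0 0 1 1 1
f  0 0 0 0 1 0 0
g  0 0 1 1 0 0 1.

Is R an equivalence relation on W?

No

Reflexive: no — a is not related to itself.
Symmetric: no — a R b but not b R a.
Transitive: no — a R b and b R g, but not a R g.
So R is not an equivalence relation.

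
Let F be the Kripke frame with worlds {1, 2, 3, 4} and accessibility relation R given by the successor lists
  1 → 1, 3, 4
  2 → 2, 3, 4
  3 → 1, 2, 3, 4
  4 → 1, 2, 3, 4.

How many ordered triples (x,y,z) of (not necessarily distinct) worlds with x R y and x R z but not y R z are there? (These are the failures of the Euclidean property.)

4

Enumerating: (3,1,2), (3,2,1), (4,1,2), (4,2,1).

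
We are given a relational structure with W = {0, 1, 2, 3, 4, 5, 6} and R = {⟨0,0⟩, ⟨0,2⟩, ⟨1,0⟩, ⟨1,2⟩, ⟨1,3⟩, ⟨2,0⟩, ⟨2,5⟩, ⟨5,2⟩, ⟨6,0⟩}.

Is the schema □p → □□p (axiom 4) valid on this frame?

No

The schema 4 characterises exactly the transitive frames.
Transitive: no — 0 R 2 and 2 R 5, but not 0 R 5.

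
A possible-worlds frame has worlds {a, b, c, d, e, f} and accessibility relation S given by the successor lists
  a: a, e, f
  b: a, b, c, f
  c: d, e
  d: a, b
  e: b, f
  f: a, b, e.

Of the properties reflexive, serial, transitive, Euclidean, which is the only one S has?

Reflexive: no — c is not related to itself.
Serial: yes — every world has a successor (e.g. a S a).
Transitive: no — a S e and e S b, but not a S b.
Euclidean: no — b S a and b S c, but not a S c.
Only serial holds.

serial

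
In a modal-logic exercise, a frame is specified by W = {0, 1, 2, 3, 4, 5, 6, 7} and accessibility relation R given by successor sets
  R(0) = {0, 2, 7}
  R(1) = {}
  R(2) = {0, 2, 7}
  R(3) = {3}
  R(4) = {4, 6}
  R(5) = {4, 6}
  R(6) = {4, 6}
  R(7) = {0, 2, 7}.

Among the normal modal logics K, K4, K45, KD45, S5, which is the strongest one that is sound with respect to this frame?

Transitive (axiom 4): yes — every two-step R-path is closed by a direct edge.
Euclidean (axiom 5): yes — any two successors of a common world are R-related.
Serial (axiom D): no — 1 has no R-successor.
Reflexive (axiom T): no — 1 is not related to itself.
So F validates K, K4, K45; KD45 would additionally require R to be serial. The strongest is K45.

K45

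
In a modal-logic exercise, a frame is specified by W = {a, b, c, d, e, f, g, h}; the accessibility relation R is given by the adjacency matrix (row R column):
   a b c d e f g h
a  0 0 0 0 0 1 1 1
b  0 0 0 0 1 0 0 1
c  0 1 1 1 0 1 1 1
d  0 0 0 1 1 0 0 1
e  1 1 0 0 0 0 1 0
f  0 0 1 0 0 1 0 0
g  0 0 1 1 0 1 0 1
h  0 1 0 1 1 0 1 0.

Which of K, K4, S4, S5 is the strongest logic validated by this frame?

K

Transitive (axiom 4): no — a R f and f R c, but not a R c.
Reflexive (axiom T): no — a is not related to itself.
Euclidean (axiom 5): no — a R f and a R g, but not f R g.
So F validates K; K4 would additionally require R to be transitive. The strongest is K.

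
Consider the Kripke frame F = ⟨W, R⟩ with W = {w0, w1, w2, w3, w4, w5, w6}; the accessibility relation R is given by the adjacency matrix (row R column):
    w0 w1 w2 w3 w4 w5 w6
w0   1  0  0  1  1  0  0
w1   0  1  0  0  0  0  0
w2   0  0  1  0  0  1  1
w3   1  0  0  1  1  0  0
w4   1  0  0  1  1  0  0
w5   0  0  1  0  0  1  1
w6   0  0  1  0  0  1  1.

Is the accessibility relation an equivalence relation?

Reflexive: yes — every world is R-related to itself.
Symmetric: yes — every pair in R has its reverse in R.
Transitive: yes — every two-step R-path is closed by a direct edge.
So R is an equivalence relation.

Yes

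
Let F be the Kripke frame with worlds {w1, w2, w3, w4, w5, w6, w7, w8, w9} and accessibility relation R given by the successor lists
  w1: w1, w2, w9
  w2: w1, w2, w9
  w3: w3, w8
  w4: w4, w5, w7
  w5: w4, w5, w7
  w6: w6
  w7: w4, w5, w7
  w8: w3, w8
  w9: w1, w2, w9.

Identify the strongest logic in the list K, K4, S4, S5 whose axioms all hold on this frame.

Transitive (axiom 4): yes — every two-step R-path is closed by a direct edge.
Reflexive (axiom T): yes — every world is R-related to itself.
Euclidean (axiom 5): yes — any two successors of a common world are R-related.
So F validates K, K4, S4, S5. The strongest is S5.

S5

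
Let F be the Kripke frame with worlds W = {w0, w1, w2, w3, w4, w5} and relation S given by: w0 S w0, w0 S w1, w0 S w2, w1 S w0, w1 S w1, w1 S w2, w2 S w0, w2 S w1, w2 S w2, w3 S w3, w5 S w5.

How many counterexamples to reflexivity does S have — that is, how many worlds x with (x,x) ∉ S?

Enumerating: w4.

1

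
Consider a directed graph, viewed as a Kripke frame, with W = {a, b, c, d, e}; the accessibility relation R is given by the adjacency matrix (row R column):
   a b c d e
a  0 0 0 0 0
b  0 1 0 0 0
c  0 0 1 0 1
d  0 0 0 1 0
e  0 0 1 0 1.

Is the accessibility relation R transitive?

Yes

Transitive: yes — every two-step R-path is closed by a direct edge.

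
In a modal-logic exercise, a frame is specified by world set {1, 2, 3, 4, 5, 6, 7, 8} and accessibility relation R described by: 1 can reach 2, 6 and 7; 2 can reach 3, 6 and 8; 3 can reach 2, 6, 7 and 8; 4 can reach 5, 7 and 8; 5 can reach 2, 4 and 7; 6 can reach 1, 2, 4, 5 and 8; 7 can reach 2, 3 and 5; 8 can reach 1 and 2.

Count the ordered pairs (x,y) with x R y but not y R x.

Enumerating: (1,2), (1,7), (3,6), (3,8), (4,7), (4,8), (5,2), (6,4), (6,5), (6,8), (7,2), (8,1).

12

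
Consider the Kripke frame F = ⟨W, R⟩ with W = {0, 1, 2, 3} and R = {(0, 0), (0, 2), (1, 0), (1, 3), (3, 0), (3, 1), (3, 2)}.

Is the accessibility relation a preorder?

No

Reflexive: no — 1 is not related to itself.
Transitive: no — 1 R 0 and 0 R 2, but not 1 R 2.
So R is not a preorder.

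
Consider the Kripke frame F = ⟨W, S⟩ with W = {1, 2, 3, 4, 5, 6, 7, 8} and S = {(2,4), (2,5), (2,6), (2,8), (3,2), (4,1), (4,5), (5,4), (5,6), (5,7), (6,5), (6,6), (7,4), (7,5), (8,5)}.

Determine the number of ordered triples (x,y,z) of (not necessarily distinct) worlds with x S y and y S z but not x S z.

21

Enumerating: (2,4,1), (2,5,7), (3,2,4), (3,2,5), (3,2,6), (3,2,8), (4,5,4), (4,5,6), (4,5,7), (5,4,1), (5,4,5), (5,6,5), … and 9 more.
Total: 21.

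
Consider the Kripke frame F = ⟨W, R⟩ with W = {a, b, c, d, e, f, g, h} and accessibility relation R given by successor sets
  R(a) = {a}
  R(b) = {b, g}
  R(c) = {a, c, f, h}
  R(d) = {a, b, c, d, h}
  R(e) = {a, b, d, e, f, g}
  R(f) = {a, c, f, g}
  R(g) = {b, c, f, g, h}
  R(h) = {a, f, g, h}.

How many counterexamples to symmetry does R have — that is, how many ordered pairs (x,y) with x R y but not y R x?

15

Enumerating: (c,a), (c,h), (d,a), (d,b), (d,c), (d,h), (e,a), (e,b), (e,d), (e,f), (e,g), (f,a), (g,c), (h,a), (h,f).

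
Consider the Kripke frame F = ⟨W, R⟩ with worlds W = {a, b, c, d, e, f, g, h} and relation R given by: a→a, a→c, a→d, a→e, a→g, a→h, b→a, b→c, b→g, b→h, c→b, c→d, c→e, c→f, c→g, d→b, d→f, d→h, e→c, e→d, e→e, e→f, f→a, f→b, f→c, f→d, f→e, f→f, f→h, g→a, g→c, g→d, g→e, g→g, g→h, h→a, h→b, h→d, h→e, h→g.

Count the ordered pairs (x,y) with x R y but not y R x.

14

Enumerating: (a,c), (a,d), (a,e), (b,a), (b,g), (c,d), (d,b), (e,d), (f,a), (f,b), (f,h), (g,d), (g,e), (h,e).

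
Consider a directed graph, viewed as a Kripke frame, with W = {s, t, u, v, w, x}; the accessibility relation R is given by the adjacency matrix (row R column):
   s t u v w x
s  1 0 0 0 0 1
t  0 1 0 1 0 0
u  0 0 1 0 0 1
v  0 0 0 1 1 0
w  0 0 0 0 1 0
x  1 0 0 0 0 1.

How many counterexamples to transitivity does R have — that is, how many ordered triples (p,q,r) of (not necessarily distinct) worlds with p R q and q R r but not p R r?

Enumerating: (t,v,w), (u,x,s).

2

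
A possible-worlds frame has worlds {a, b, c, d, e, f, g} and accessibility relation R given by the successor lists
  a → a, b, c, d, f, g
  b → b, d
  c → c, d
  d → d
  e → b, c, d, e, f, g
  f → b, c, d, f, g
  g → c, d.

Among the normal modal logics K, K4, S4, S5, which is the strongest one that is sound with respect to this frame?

Transitive (axiom 4): yes — every two-step R-path is closed by a direct edge.
Reflexive (axiom T): no — g is not related to itself.
Euclidean (axiom 5): no — a R b and a R c, but not b R c.
So F validates K, K4; S4 would additionally require R to be reflexive. The strongest is K4.

K4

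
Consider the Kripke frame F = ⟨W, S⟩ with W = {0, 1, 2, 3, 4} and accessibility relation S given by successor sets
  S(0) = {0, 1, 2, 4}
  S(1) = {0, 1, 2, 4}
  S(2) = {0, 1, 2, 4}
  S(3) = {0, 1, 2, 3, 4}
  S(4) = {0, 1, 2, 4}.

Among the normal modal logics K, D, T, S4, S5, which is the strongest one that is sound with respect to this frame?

S4

Serial (axiom D): yes — every world has a successor (e.g. 0 S 0).
Reflexive (axiom T): yes — every world is S-related to itself.
Transitive (axiom 4): yes — every two-step S-path is closed by a direct edge.
Euclidean (axiom 5): no — 3 S 0 and 3 S 3, but not 0 S 3.
So F validates K, D, T, S4; S5 would additionally require S to be Euclidean. The strongest is S4.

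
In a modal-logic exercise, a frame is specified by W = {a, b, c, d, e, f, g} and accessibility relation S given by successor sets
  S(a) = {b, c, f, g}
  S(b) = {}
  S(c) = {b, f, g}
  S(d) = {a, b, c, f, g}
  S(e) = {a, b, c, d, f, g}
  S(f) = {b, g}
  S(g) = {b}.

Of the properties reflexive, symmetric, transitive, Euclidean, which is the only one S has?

Reflexive: no — a is not related to itself.
Symmetric: no — a S b but not b S a.
Transitive: yes — every two-step S-path is closed by a direct edge.
Euclidean: no — a S b and a S c, but not b S c.
Only transitive holds.

transitive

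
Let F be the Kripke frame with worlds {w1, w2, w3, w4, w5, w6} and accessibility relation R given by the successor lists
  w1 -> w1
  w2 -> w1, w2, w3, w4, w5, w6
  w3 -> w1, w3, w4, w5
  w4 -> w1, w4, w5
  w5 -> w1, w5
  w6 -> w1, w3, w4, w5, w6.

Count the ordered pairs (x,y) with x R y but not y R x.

15

Enumerating: (w2,w1), (w2,w3), (w2,w4), (w2,w5), (w2,w6), (w3,w1), (w3,w4), (w3,w5), (w4,w1), (w4,w5), (w5,w1), (w6,w1), (w6,w3), (w6,w4), (w6,w5).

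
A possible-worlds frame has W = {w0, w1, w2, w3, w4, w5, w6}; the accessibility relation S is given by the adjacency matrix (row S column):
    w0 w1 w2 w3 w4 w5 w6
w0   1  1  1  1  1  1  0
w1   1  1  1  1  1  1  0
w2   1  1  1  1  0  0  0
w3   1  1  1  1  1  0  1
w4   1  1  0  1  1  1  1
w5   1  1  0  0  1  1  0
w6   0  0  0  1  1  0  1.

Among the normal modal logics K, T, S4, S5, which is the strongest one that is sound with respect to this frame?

Reflexive (axiom T): yes — every world is S-related to itself.
Transitive (axiom 4): no — w0 S w3 and w3 S w6, but not w0 S w6.
Euclidean (axiom 5): no — w0 S w2 and w0 S w4, but not w2 S w4.
So F validates K, T; S4 would additionally require S to be transitive. The strongest is T.

T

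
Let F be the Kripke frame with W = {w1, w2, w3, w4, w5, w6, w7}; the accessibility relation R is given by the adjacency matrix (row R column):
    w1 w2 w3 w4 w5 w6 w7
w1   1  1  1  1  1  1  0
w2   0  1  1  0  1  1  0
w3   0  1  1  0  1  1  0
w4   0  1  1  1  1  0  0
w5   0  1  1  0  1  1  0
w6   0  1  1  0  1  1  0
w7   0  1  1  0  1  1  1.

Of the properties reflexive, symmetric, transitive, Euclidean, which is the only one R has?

reflexive

Reflexive: yes — every world is R-related to itself.
Symmetric: no — w1 R w2 but not w2 R w1.
Transitive: no — w4 R w2 and w2 R w6, but not w4 R w6.
Euclidean: no — w1 R w2 and w1 R w4, but not w2 R w4.
Only reflexive holds.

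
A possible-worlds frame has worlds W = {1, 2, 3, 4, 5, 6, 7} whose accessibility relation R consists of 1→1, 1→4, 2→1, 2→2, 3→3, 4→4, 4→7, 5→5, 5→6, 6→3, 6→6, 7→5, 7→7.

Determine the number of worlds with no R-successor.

R is serial; there are no such worlds.

0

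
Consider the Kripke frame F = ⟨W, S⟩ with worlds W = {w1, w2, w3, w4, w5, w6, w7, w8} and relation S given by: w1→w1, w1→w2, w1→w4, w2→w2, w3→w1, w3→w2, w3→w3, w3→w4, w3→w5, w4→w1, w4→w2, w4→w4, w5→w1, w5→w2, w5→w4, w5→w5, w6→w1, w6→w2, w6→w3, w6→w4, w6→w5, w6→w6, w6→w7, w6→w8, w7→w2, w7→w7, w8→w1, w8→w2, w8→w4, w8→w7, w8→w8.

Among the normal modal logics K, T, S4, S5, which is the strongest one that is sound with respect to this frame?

Reflexive (axiom T): yes — every world is S-related to itself.
Transitive (axiom 4): yes — every two-step S-path is closed by a direct edge.
Euclidean (axiom 5): no — w1 S w2 and w1 S w4, but not w2 S w4.
So F validates K, T, S4; S5 would additionally require S to be Euclidean. The strongest is S4.

S4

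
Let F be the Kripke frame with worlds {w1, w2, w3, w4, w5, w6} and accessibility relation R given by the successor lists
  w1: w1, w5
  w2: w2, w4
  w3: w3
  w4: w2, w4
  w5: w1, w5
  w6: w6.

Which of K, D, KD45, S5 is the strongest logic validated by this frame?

Serial (axiom D): yes — every world has a successor (e.g. w1 R w1).
Euclidean (axiom 5): yes — any two successors of a common world are R-related.
Transitive (axiom 4): yes — every two-step R-path is closed by a direct edge.
Reflexive (axiom T): yes — every world is R-related to itself.
So F validates K, D, KD45, S5. The strongest is S5.

S5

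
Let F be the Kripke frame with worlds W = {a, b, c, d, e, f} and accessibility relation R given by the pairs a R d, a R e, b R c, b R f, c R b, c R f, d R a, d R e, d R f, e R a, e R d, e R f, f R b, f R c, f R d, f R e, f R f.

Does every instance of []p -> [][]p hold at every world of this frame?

By correspondence theory, 4 is valid on a frame iff R is transitive.
Transitive: no — a R d and d R f, but not a R f.

No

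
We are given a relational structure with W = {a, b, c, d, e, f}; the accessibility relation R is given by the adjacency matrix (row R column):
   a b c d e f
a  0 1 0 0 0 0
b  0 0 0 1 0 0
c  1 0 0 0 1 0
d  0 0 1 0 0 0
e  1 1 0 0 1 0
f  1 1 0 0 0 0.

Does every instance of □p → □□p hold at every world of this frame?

Axiom 4 corresponds to the accessibility relation being transitive.
Transitive: no — a R b and b R d, but not a R d.

No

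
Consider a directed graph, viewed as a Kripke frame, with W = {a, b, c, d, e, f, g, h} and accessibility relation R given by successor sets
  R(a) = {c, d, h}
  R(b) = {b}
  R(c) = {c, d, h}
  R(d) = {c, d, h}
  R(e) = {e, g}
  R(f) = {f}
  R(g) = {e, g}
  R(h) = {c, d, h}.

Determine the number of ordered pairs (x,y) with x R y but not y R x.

3

Enumerating: (a,c), (a,d), (a,h).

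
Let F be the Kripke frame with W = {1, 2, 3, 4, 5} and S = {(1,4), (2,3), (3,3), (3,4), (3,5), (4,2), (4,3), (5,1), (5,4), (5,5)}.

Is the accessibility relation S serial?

Yes

Serial: yes — every world has a successor (e.g. 1 S 4).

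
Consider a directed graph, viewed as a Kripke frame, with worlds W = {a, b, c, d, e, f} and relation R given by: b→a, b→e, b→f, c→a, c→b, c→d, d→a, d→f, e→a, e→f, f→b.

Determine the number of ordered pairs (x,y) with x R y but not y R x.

9

Enumerating: (b,a), (b,e), (c,a), (c,b), (c,d), (d,a), (d,f), (e,a), (e,f).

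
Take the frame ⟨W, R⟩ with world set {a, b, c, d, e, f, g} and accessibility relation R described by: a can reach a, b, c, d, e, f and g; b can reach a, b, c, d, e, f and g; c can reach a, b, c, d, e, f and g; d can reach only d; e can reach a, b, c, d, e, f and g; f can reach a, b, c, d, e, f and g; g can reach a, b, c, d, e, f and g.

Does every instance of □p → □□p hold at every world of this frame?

Yes

Axiom 4 corresponds to the accessibility relation being transitive.
Transitive: yes — every two-step R-path is closed by a direct edge.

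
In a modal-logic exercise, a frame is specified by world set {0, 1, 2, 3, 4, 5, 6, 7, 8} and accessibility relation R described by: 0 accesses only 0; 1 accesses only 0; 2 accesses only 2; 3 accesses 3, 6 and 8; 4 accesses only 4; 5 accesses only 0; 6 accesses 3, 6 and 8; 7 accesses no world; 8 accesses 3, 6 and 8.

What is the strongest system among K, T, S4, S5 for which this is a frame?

K

Reflexive (axiom T): no — 1 is not related to itself.
Transitive (axiom 4): yes — every two-step R-path is closed by a direct edge.
Euclidean (axiom 5): yes — any two successors of a common world are R-related.
So F validates K; T would additionally require R to be reflexive. The strongest is K.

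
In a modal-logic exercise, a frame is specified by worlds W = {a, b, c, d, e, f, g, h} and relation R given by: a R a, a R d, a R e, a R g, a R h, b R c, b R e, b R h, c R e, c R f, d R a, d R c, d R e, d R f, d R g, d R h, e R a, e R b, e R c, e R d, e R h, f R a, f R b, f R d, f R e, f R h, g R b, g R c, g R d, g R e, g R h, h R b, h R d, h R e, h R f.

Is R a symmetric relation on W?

No

Symmetric: no — a R g but not g R a.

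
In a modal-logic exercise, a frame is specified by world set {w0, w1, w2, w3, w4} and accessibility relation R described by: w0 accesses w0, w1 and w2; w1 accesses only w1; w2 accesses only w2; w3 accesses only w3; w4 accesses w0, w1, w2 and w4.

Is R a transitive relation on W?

Transitive: yes — every two-step R-path is closed by a direct edge.

Yes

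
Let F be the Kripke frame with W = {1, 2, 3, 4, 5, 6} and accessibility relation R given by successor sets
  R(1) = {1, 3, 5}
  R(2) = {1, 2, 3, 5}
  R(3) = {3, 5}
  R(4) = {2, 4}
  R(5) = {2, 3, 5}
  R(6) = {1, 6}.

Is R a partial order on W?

No

Reflexive: yes — every world is R-related to itself.
Transitive: no — 1 R 5 and 5 R 2, but not 1 R 2.
Antisymmetric: no — 2 R 5 and 5 R 2 with 2 ≠ 5.
So R is not a partial order.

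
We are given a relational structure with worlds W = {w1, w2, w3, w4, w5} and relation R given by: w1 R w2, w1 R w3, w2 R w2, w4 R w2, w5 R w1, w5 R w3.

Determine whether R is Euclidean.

Euclidean: no — w1 R w2 and w1 R w3, but not w2 R w3.

No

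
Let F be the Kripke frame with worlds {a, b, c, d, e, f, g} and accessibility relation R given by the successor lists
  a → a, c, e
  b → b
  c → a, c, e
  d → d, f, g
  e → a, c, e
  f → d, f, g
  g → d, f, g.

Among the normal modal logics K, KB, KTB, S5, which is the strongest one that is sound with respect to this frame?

S5

Symmetric (axiom B): yes — every pair in R has its reverse in R.
Reflexive (axiom T): yes — every world is R-related to itself.
Euclidean (axiom 5): yes — any two successors of a common world are R-related.
So F validates K, KB, KTB, S5. The strongest is S5.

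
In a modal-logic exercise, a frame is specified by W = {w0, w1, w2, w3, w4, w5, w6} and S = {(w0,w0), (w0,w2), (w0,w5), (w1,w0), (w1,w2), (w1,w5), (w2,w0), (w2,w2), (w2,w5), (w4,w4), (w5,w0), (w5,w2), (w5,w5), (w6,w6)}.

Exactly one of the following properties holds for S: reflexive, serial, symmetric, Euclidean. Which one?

Reflexive: no — w1 is not related to itself.
Serial: no — w3 has no S-successor.
Symmetric: no — w1 S w0 but not w0 S w1.
Euclidean: yes — any two successors of a common world are S-related.
Only Euclidean holds.

Euclidean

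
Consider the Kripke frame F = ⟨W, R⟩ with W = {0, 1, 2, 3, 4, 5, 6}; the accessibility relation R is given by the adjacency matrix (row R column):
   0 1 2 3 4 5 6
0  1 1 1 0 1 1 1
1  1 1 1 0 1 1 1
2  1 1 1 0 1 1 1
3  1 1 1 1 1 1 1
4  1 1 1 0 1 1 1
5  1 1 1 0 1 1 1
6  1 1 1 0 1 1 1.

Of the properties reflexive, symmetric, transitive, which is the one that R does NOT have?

Reflexive: yes — every world is R-related to itself.
Symmetric: no — 3 R 0 but not 0 R 3.
Transitive: yes — every two-step R-path is closed by a direct edge.
Only symmetric fails.

symmetric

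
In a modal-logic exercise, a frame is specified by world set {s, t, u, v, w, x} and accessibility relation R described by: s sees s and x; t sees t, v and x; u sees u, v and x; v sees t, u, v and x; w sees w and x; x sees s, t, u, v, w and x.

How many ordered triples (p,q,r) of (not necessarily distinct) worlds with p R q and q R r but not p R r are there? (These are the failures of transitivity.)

18

Enumerating: (s,x,t), (s,x,u), (s,x,v), (s,x,w), (t,v,u), (t,x,s), (t,x,u), (t,x,w), (u,v,t), (u,x,s), (u,x,t), (u,x,w), (v,x,s), (v,x,w), (w,x,s), (w,x,t), (w,x,u), (w,x,v).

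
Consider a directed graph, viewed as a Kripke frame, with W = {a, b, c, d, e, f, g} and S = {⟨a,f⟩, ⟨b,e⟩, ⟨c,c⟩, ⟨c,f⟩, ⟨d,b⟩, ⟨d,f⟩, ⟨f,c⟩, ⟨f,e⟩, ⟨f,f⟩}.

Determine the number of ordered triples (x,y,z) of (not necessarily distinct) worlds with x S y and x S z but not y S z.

8

Enumerating: (b,e,e), (d,b,b), (d,b,f), (d,f,b), (f,c,e), (f,e,c), (f,e,e), (f,e,f).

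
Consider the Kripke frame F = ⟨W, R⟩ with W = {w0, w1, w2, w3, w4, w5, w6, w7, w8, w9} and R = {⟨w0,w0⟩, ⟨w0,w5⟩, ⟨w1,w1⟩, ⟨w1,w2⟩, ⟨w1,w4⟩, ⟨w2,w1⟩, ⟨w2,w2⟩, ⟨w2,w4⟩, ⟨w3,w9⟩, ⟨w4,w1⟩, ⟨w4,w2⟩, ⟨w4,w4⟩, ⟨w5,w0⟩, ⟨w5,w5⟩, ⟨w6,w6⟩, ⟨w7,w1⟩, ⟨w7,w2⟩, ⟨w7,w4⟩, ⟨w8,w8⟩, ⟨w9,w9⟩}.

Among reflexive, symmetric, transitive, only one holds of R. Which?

Reflexive: no — w3 is not related to itself.
Symmetric: no — w3 R w9 but not w9 R w3.
Transitive: yes — every two-step R-path is closed by a direct edge.
Only transitive holds.

transitive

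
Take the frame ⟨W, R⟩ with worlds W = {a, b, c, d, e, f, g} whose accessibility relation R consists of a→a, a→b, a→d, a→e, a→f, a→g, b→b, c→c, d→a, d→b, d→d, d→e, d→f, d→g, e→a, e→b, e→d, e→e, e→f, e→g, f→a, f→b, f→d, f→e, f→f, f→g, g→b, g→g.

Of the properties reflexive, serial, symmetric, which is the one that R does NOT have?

Reflexive: yes — every world is R-related to itself.
Serial: yes — every world has a successor (e.g. a R a).
Symmetric: no — a R b but not b R a.
Only symmetric fails.

symmetric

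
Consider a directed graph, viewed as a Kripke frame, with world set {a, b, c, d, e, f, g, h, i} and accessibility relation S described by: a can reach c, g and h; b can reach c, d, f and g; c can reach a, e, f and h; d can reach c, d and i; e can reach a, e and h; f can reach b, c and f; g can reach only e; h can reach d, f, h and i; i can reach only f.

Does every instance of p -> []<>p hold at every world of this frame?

Axiom B corresponds to the accessibility relation being symmetric.
Symmetric: no — a S g but not g S a.

No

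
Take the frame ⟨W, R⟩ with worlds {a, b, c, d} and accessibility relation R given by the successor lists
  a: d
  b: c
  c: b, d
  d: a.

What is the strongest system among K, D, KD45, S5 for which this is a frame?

D

Serial (axiom D): yes — every world has a successor (e.g. a R d).
Euclidean (axiom 5): no — c R b and c R d, but not b R d.
Transitive (axiom 4): no — b R c and c R d, but not b R d.
Reflexive (axiom T): no — a is not related to itself.
So F validates K, D; KD45 would additionally require R to be Euclidean and transitive. The strongest is D.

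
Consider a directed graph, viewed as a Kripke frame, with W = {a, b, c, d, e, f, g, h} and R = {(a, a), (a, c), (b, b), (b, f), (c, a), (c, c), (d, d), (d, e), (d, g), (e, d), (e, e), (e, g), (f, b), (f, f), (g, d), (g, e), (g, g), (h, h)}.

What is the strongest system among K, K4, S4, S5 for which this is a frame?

S5

Transitive (axiom 4): yes — every two-step R-path is closed by a direct edge.
Reflexive (axiom T): yes — every world is R-related to itself.
Euclidean (axiom 5): yes — any two successors of a common world are R-related.
So F validates K, K4, S4, S5. The strongest is S5.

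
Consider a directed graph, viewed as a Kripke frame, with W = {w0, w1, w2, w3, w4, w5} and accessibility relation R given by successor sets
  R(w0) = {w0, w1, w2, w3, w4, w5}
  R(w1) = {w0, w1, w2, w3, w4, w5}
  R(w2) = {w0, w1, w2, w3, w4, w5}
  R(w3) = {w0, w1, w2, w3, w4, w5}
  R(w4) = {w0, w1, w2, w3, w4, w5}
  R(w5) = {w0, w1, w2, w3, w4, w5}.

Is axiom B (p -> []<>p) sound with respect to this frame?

Axiom B corresponds to the accessibility relation being symmetric.
Symmetric: yes — every pair in R has its reverse in R.

Yes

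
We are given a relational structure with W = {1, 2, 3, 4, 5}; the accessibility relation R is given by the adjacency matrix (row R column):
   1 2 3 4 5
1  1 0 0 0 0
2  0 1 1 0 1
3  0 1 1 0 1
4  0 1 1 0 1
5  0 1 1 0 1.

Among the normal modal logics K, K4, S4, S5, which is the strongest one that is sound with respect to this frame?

K4

Transitive (axiom 4): yes — every two-step R-path is closed by a direct edge.
Reflexive (axiom T): no — 4 is not related to itself.
Euclidean (axiom 5): yes — any two successors of a common world are R-related.
So F validates K, K4; S4 would additionally require R to be reflexive. The strongest is K4.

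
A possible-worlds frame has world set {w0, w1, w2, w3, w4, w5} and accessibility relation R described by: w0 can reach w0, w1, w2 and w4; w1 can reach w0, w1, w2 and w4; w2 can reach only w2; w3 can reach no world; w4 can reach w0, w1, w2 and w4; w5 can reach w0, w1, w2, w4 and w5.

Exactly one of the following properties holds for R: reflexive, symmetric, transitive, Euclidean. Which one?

transitive

Reflexive: no — w3 is not related to itself.
Symmetric: no — w0 R w2 but not w2 R w0.
Transitive: yes — every two-step R-path is closed by a direct edge.
Euclidean: no — w0 R w2 and w0 R w1, but not w2 R w1.
Only transitive holds.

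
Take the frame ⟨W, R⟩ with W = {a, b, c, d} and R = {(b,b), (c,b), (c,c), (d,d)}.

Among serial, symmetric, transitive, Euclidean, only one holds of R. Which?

transitive

Serial: no — a has no R-successor.
Symmetric: no — c R b but not b R c.
Transitive: yes — every two-step R-path is closed by a direct edge.
Euclidean: no — c R b and c R c, but not b R c.
Only transitive holds.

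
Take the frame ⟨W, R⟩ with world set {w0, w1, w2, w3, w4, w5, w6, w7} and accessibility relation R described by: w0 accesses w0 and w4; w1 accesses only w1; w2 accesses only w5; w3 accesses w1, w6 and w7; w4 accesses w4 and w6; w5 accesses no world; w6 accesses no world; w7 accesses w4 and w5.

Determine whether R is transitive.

No

Transitive: no — w0 R w4 and w4 R w6, but not w0 R w6.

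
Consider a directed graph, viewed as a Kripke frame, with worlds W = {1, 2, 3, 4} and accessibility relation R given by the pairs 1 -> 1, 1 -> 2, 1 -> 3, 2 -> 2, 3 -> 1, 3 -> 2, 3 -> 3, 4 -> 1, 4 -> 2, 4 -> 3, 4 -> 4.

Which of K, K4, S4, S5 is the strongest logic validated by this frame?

S4

Transitive (axiom 4): yes — every two-step R-path is closed by a direct edge.
Reflexive (axiom T): yes — every world is R-related to itself.
Euclidean (axiom 5): no — 1 R 2 and 1 R 3, but not 2 R 3.
So F validates K, K4, S4; S5 would additionally require R to be Euclidean. The strongest is S4.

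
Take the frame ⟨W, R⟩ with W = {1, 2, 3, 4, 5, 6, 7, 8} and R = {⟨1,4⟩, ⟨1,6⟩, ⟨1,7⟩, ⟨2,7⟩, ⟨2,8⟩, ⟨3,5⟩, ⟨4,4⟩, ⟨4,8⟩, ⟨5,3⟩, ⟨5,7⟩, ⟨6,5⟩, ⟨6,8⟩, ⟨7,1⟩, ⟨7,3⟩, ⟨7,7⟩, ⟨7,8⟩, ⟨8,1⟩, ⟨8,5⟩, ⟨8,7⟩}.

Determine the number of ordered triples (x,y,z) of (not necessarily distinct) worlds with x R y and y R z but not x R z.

Enumerating: (1,4,8), (1,6,5), (1,6,8), (1,7,1), (1,7,3), (1,7,8), (2,7,1), (2,7,3), (2,8,1), (2,8,5), (3,5,3), (3,5,7), … and 19 more.
Total: 31.

31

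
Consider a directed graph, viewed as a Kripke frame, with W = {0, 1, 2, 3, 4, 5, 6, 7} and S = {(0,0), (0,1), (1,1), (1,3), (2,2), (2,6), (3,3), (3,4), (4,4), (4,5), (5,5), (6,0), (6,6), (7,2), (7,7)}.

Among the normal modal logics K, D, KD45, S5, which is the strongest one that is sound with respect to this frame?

D

Serial (axiom D): yes — every world has a successor (e.g. 0 S 0).
Euclidean (axiom 5): no — 0 S 1 and 0 S 0, but not 1 S 0.
Transitive (axiom 4): no — 0 S 1 and 1 S 3, but not 0 S 3.
Reflexive (axiom T): yes — every world is S-related to itself.
So F validates K, D; KD45 would additionally require S to be Euclidean and transitive. The strongest is D.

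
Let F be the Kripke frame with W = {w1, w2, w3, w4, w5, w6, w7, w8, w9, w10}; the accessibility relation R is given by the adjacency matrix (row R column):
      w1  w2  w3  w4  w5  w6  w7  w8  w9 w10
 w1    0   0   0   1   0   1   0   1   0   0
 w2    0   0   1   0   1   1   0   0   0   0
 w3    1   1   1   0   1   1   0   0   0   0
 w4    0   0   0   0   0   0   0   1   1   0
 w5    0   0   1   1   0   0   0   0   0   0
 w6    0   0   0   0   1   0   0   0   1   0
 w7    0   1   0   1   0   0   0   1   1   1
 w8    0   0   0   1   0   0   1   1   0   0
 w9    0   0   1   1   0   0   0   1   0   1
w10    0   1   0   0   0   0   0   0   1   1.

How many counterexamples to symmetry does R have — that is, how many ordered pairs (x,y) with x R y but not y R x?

Enumerating: (w1,w4), (w1,w6), (w1,w8), (w10,w2), (w2,w5), (w2,w6), (w3,w1), (w3,w6), (w5,w4), (w6,w5), (w6,w9), (w7,w10), (w7,w2), (w7,w4), (w7,w9), (w9,w3), (w9,w8).

17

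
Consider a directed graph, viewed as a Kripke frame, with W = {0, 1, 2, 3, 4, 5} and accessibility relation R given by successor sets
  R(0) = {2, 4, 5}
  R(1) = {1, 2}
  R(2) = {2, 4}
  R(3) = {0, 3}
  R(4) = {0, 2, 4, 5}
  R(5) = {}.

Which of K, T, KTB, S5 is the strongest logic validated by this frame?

K

Reflexive (axiom T): no — 0 is not related to itself.
Symmetric (axiom B): no — 0 R 2 but not 2 R 0.
Euclidean (axiom 5): no — 0 R 2 and 0 R 5, but not 2 R 5.
So F validates K; T would additionally require R to be reflexive. The strongest is K.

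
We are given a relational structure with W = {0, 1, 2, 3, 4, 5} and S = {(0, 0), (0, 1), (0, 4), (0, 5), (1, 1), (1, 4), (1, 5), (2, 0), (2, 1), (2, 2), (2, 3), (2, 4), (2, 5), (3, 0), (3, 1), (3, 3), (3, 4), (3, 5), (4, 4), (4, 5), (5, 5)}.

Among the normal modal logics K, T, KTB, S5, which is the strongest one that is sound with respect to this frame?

Reflexive (axiom T): yes — every world is S-related to itself.
Symmetric (axiom B): no — 0 S 1 but not 1 S 0.
Euclidean (axiom 5): no — 0 S 4 and 0 S 1, but not 4 S 1.
So F validates K, T; KTB would additionally require S to be symmetric. The strongest is T.

T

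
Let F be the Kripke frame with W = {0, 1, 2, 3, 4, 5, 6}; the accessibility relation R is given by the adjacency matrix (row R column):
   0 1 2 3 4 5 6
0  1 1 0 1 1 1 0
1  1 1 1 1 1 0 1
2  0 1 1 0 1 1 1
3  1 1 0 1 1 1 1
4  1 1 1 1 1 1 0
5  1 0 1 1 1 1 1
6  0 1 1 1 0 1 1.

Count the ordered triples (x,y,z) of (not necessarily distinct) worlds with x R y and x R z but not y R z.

38

Enumerating: (0,1,5), (0,5,1), (1,0,2), (1,0,6), (1,2,0), (1,2,3), (1,3,2), (1,4,6), (1,6,0), (1,6,4), (2,1,5), (2,4,6), … and 26 more.
Total: 38.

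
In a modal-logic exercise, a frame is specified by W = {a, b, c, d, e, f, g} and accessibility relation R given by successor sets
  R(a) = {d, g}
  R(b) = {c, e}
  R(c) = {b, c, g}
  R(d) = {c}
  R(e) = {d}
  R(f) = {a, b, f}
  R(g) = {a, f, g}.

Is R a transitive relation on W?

No

Transitive: no — a R d and d R c, but not a R c.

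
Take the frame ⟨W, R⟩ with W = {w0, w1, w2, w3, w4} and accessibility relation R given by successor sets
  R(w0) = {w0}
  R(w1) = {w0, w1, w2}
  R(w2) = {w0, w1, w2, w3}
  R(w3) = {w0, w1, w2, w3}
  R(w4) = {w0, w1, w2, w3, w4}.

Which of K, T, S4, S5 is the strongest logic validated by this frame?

Reflexive (axiom T): yes — every world is R-related to itself.
Transitive (axiom 4): no — w1 R w2 and w2 R w3, but not w1 R w3.
Euclidean (axiom 5): no — w1 R w0 and w1 R w2, but not w0 R w2.
So F validates K, T; S4 would additionally require R to be transitive. The strongest is T.

T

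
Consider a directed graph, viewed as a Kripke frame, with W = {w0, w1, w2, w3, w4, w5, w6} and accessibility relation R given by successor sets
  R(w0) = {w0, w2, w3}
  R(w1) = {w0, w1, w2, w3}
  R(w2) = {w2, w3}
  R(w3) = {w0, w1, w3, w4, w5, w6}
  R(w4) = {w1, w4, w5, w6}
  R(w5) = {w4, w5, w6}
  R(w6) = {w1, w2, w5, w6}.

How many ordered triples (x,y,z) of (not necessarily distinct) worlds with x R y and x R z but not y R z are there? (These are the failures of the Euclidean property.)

35

Enumerating: (w0,w2,w0), (w0,w3,w2), (w1,w0,w1), (w1,w2,w0), (w1,w2,w1), (w1,w3,w2), (w2,w3,w2), (w3,w0,w1), (w3,w0,w4), (w3,w0,w5), (w3,w0,w6), (w3,w1,w4), … and 23 more.
Total: 35.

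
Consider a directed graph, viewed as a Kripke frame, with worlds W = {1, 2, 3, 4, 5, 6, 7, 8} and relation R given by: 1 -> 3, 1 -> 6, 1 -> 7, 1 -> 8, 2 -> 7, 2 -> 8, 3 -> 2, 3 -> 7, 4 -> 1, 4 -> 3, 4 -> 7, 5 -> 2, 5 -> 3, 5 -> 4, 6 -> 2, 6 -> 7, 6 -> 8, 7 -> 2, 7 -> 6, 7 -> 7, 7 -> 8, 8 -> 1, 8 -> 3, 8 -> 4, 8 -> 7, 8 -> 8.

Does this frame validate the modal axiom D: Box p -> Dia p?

Yes

By correspondence theory, D is valid on a frame iff R is serial.
Serial: yes — every world has a successor (e.g. 1 R 3).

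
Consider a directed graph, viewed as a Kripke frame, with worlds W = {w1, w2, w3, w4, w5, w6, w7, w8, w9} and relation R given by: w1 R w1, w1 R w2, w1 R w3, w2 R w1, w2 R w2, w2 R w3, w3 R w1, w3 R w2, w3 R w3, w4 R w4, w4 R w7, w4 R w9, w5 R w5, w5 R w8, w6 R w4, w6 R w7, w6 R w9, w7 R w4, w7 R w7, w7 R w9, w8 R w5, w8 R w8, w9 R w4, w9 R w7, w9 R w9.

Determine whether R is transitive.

Yes

Transitive: yes — every two-step R-path is closed by a direct edge.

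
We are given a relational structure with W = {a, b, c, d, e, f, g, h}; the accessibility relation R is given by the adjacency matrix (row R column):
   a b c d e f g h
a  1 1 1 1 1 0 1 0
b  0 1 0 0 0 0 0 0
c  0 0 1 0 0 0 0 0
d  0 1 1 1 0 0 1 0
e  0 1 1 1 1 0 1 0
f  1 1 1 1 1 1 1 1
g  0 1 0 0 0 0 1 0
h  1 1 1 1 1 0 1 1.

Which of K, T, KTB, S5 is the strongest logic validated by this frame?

Reflexive (axiom T): yes — every world is R-related to itself.
Symmetric (axiom B): no — a R b but not b R a.
Euclidean (axiom 5): no — a R b and a R c, but not b R c.
So F validates K, T; KTB would additionally require R to be symmetric. The strongest is T.

T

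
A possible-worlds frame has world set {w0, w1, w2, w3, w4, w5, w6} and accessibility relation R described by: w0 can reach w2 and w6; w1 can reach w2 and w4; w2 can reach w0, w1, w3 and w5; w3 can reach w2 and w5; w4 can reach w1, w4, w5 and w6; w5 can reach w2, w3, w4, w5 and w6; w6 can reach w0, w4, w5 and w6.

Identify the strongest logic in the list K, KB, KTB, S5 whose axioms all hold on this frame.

KB

Symmetric (axiom B): yes — every pair in R has its reverse in R.
Reflexive (axiom T): no — w0 is not related to itself.
Euclidean (axiom 5): no — w0 R w2 and w0 R w6, but not w2 R w6.
So F validates K, KB; KTB would additionally require R to be reflexive. The strongest is KB.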